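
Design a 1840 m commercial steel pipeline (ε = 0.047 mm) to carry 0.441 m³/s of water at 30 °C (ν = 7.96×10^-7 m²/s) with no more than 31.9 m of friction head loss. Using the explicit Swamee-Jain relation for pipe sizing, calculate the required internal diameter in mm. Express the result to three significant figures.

Swamee-Jain (Type III): D = 0.66·[ε^1.25·(LQ²/(gh_f))^4.75 + ν·Q^9.4·(L/(gh_f))^5.2]^0.04
LQ²/(gh_f) = 1.143; L/(gh_f) = 5.880
Term 1 = ε^1.25·(…)^4.75 = 7.36×10^-6; Term 2 = ν·Q^9.4·(…)^5.2 = 3.62×10^-6
D = 0.66·(7.36×10^-6 + 3.62×10^-6)^0.04 = 0.4180 m = 418 mm
Check: V = 3.21 m/s, Re = 1.69×10^6, f = 0.01321, h_f = 30.6 m ≈ 31.9 m ✓

D ≈ 418 mm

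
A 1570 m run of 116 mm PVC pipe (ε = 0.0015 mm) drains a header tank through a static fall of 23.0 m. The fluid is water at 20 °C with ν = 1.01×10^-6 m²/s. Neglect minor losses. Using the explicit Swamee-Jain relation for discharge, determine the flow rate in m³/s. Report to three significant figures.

Swamee-Jain (Type II): Q = -0.965·√(gD⁵h_f/L)·ln[ε/(3.7D) + √(3.17ν²L/(gD³h_f))]
√(gD⁵h_f/L) = √(9.81·0.116⁵·23.0/1570) = 0.001737
ε/(3.7D) = 3.49×10^-6; √(3.17ν²L/(gD³h_f)) = 1.20×10^-4
Q = -0.965·0.001737·ln(1.236×10^-4) = 0.01509 m³/s
Check: V = 1.43 m/s, Re = 1.64×10^5, f = 0.01626, h_f = 22.9 m ≈ 23.0 m ✓

Q ≈ 0.0151 m³/s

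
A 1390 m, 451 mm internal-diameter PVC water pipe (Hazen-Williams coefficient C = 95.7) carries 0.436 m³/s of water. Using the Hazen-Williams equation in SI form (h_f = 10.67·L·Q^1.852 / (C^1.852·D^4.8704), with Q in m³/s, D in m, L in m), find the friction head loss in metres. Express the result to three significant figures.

h_f ≈ 33.0 m

h_f = 10.67·1390·0.436^1.852 / (95.7^1.852·0.451^4.8704) = 33.05 m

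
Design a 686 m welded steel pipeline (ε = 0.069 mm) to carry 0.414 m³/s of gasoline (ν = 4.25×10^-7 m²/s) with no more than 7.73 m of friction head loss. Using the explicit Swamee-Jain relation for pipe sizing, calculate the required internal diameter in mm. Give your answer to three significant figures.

Swamee-Jain (Type III): D = 0.66·[ε^1.25·(LQ²/(gh_f))^4.75 + ν·Q^9.4·(L/(gh_f))^5.2]^0.04
LQ²/(gh_f) = 1.551; L/(gh_f) = 9.046
Term 1 = ε^1.25·(…)^4.75 = 5.05×10^-5; Term 2 = ν·Q^9.4·(…)^5.2 = 1.00×10^-5
D = 0.66·(5.05×10^-5 + 1.00×10^-5)^0.04 = 0.4475 m = 448 mm
Check: V = 2.63 m/s, Re = 2.77×10^6, f = 0.01356, h_f = 7.34 m ≈ 7.73 m ✓

D ≈ 448 mm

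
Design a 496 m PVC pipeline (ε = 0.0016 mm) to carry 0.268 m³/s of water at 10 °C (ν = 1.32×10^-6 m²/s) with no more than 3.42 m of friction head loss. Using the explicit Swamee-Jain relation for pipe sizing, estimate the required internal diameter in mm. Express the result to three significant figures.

D ≈ 410 mm

Swamee-Jain (Type III): D = 0.66·[ε^1.25·(LQ²/(gh_f))^4.75 + ν·Q^9.4·(L/(gh_f))^5.2]^0.04
LQ²/(gh_f) = 1.062; L/(gh_f) = 14.78
Term 1 = ε^1.25·(…)^4.75 = 7.57×10^-8; Term 2 = ν·Q^9.4·(…)^5.2 = 6.73×10^-6
D = 0.66·(7.57×10^-8 + 6.73×10^-6)^0.04 = 0.4101 m = 410 mm
Check: V = 2.03 m/s, Re = 6.30×10^5, f = 0.01264, h_f = 3.21 m ≈ 3.42 m ✓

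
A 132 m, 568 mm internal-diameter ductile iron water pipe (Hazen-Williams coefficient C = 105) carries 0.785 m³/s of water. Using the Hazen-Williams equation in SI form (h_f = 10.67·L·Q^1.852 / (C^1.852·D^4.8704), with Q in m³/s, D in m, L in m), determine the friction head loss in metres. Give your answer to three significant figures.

h_f ≈ 2.55 m

h_f = 10.67·132·0.785^1.852 / (105^1.852·0.568^4.8704) = 2.554 m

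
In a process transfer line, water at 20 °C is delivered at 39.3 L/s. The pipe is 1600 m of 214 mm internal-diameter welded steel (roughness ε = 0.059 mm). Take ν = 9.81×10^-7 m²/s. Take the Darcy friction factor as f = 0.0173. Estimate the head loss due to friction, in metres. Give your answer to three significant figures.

V = 4Q/(πD²) = 4·0.0393/(π·0.214²) = 1.093 m/s
h_f = f(L/D)V²/(2g) = 0.01730·(1600/0.214)·1.093²/(2·9.81) = 7.871 m

h_f ≈ 7.87 m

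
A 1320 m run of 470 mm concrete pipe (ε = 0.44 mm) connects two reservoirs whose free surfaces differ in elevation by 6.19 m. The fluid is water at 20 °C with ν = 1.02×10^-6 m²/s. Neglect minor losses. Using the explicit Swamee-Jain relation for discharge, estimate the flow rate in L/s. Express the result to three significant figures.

Swamee-Jain (Type II): Q = -0.965·√(gD⁵h_f/L)·ln[ε/(3.7D) + √(3.17ν²L/(gD³h_f))]
√(gD⁵h_f/L) = √(9.81·0.470⁵·6.19/1320) = 0.03248
ε/(3.7D) = 2.53×10^-4; √(3.17ν²L/(gD³h_f)) = 2.63×10^-5
Q = -0.965·0.03248·ln(2.793×10^-4) = 0.2565 m³/s
Check: V = 1.48 m/s, Re = 6.81×10^5, f = 0.01990, h_f = 6.23 m ≈ 6.19 m ✓

Q ≈ 257 L/s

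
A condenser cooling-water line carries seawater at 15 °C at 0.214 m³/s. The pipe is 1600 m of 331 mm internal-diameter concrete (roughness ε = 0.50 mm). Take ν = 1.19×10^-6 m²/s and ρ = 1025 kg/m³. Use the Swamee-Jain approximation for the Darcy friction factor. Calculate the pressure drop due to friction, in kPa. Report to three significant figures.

Δp ≈ 340 kPa

V = 4Q/(πD²) = 4·0.214/(π·0.331²) = 2.487 m/s
Re = VD/ν = 2.487·0.331/1.19×10^-6 = 6.92×10^5 → turbulent
ε/D = 0.50/331 = 0.00151
Swamee-Jain: f = 0.02219
h_f = f(L/D)V²/(2g) = 0.02219·(1600/0.331)·2.487²/(2·9.81) = 33.81 m
Δp = ρg·h_f = 1025·9.81·33.81 = 340.0 kPa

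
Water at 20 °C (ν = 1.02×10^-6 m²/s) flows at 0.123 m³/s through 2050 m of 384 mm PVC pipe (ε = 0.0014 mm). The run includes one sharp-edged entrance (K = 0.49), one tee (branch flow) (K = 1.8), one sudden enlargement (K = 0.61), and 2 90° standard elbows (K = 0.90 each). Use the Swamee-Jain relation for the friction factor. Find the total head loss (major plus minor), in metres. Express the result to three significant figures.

V = 4Q/(πD²) = 1.062 m/s; V²/2g = 0.05749 m
Re = 4.00×10^5, ε/D = 3.65×10^-6 → f = 0.01368 (Swamee-Jain)
Major: h_f = f(L/D)·V²/2g = 0.01368·5339·0.05749 = 4.199 m
Minor: ΣK = 4.70; h_m = ΣK·V²/2g = 0.2702 m
Total H_L = 4.199 + 0.2702 = 4.469 m

H_L ≈ 4.47 m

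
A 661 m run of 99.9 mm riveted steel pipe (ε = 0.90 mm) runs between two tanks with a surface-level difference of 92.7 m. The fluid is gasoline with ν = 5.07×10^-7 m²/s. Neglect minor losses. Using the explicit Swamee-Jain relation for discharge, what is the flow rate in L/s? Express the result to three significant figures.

Swamee-Jain (Type II): Q = -0.965·√(gD⁵h_f/L)·ln[ε/(3.7D) + √(3.17ν²L/(gD³h_f))]
√(gD⁵h_f/L) = √(9.81·0.0999⁵·92.7/661) = 0.003700
ε/(3.7D) = 0.00243; √(3.17ν²L/(gD³h_f)) = 2.44×10^-5
Q = -0.965·0.003700·ln(0.002459) = 0.02145 m³/s
Check: V = 2.74 m/s, Re = 5.39×10^5, f = 0.03680, h_f = 92.9 m ≈ 92.7 m ✓

Q ≈ 21.5 L/s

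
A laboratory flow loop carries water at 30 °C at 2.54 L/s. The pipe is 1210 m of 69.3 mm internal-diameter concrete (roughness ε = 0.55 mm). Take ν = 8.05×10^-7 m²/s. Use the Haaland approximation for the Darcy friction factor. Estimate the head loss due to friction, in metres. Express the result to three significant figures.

V = 4Q/(πD²) = 4·0.00254/(π·0.0693²) = 0.6734 m/s
Re = VD/ν = 0.6734·0.0693/8.05×10^-7 = 5.80×10^4 → turbulent
ε/D = 0.55/69.3 = 0.00794
Haaland: f = 0.03627
h_f = f(L/D)V²/(2g) = 0.03627·(1210/0.0693)·0.6734²/(2·9.81) = 14.64 m

h_f ≈ 14.6 m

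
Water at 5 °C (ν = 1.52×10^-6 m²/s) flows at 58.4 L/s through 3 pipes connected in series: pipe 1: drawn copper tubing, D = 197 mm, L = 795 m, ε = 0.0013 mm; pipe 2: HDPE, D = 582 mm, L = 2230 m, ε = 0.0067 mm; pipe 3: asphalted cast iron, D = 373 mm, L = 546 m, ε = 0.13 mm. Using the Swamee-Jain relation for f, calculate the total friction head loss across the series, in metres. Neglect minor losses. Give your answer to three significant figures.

Pipe 1: V = 1.916 m/s, Re = 2.48×10^5, ε/D = 6.60×10^-6, f = 0.01497, h_1 = f(L/D)V²/2g = 11.30 m
Pipe 2: V = 0.2195 m/s, Re = 8.41×10^4, ε/D = 1.15×10^-5, f = 0.01859, h_2 = f(L/D)V²/2g = 0.1750 m
Pipe 3: V = 0.5344 m/s, Re = 1.31×10^5, ε/D = 3.49×10^-4, f = 0.01901, h_3 = f(L/D)V²/2g = 0.4051 m
Series → Q common, losses add: H = Σh = 11.88 m

H ≈ 11.9 m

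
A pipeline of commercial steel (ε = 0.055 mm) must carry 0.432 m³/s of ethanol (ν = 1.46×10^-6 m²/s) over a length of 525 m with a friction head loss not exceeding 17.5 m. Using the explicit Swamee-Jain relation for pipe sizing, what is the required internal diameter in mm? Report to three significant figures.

D ≈ 370 mm

Swamee-Jain (Type III): D = 0.66·[ε^1.25·(LQ²/(gh_f))^4.75 + ν·Q^9.4·(L/(gh_f))^5.2]^0.04
LQ²/(gh_f) = 0.5707; L/(gh_f) = 3.058
Term 1 = ε^1.25·(…)^4.75 = 3.30×10^-7; Term 2 = ν·Q^9.4·(…)^5.2 = 1.83×10^-7
D = 0.66·(3.30×10^-7 + 1.83×10^-7)^0.04 = 0.3698 m = 370 mm
Check: V = 4.02 m/s, Re = 1.02×10^6, f = 0.01415, h_f = 16.6 m ≈ 17.5 m ✓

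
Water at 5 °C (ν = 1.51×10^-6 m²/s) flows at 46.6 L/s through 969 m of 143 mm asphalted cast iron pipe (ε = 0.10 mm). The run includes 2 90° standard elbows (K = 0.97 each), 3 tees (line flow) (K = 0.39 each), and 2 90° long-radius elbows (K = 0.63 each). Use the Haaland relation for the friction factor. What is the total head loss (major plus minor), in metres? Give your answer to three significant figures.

V = 4Q/(πD²) = 2.902 m/s; V²/2g = 0.4291 m
Re = 2.75×10^5, ε/D = 6.99×10^-4 → f = 0.01924 (Haaland)
Major: h_f = f(L/D)·V²/2g = 0.01924·6776·0.4291 = 55.93 m
Minor: ΣK = 4.37; h_m = ΣK·V²/2g = 1.875 m
Total H_L = 55.93 + 1.875 = 57.81 m

H_L ≈ 57.8 m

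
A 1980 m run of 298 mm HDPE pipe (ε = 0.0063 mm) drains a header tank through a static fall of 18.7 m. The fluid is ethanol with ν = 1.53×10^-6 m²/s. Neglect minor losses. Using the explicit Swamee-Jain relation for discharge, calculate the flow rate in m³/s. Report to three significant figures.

Swamee-Jain (Type II): Q = -0.965·√(gD⁵h_f/L)·ln[ε/(3.7D) + √(3.17ν²L/(gD³h_f))]
√(gD⁵h_f/L) = √(9.81·0.298⁵·18.7/1980) = 0.01476
ε/(3.7D) = 5.71×10^-6; √(3.17ν²L/(gD³h_f)) = 5.50×10^-5
Q = -0.965·0.01476·ln(6.073×10^-5) = 0.1383 m³/s
Check: V = 1.98 m/s, Re = 3.86×10^5, f = 0.01400, h_f = 18.6 m ≈ 18.7 m ✓

Q ≈ 0.138 m³/s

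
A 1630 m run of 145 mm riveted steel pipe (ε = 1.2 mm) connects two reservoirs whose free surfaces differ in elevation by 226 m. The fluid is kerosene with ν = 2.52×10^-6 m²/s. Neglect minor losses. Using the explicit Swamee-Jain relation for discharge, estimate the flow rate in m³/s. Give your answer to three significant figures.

Swamee-Jain (Type II): Q = -0.965·√(gD⁵h_f/L)·ln[ε/(3.7D) + √(3.17ν²L/(gD³h_f))]
√(gD⁵h_f/L) = √(9.81·0.145⁵·226/1630) = 0.009337
ε/(3.7D) = 0.00224; √(3.17ν²L/(gD³h_f)) = 6.97×10^-5
Q = -0.965·0.009337·ln(0.002306) = 0.05471 m³/s
Check: V = 3.31 m/s, Re = 1.91×10^5, f = 0.03611, h_f = 227 m ≈ 226 m ✓

Q ≈ 0.0547 m³/s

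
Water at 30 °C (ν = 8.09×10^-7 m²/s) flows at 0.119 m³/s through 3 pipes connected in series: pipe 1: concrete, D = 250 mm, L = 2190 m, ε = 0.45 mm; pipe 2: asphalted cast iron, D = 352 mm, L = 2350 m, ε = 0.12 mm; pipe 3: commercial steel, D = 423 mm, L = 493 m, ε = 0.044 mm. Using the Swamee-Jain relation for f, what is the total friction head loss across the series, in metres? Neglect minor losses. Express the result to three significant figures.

H ≈ 69.8 m

Pipe 1: V = 2.424 m/s, Re = 7.49×10^5, ε/D = 0.00180, f = 0.02314, h_1 = f(L/D)V²/2g = 60.71 m
Pipe 2: V = 1.223 m/s, Re = 5.32×10^5, ε/D = 3.41×10^-4, f = 0.01662, h_2 = f(L/D)V²/2g = 8.459 m
Pipe 3: V = 0.8468 m/s, Re = 4.43×10^5, ε/D = 1.04×10^-4, f = 0.01472, h_3 = f(L/D)V²/2g = 0.6270 m
Series → Q common, losses add: H = Σh = 69.79 m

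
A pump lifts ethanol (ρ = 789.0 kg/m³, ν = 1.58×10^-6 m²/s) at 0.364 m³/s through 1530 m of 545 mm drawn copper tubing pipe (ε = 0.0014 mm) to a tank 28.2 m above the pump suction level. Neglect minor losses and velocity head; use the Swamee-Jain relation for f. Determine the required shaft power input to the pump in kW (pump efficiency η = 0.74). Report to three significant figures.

P_shaft ≈ 125 kW

V = 4Q/(πD²) = 1.560 m/s; Re = 5.38×10^5; ε/D = 2.57×10^-6; f = 0.01296
h_f = f(L/D)V²/2g = 4.516 m
Total head H = z + h_f = 28.2 + 4.516 = 32.72 m
P_hyd = ρgQH = 789.0·9.81·0.364·32.72 = 92.17 kW
P_shaft = P_hyd/η = 92.17/0.74 = 124.6 kW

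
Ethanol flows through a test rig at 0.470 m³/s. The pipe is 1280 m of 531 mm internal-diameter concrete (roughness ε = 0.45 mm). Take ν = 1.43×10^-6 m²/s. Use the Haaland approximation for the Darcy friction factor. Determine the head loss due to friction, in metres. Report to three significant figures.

h_f ≈ 10.7 m

V = 4Q/(πD²) = 4·0.470/(π·0.531²) = 2.122 m/s
Re = VD/ν = 2.122·0.531/1.43×10^-6 = 7.88×10^5 → turbulent
ε/D = 0.45/531 = 8.47×10^-4
Haaland: f = 0.01928
h_f = f(L/D)V²/(2g) = 0.01928·(1280/0.531)·2.122²/(2·9.81) = 10.67 m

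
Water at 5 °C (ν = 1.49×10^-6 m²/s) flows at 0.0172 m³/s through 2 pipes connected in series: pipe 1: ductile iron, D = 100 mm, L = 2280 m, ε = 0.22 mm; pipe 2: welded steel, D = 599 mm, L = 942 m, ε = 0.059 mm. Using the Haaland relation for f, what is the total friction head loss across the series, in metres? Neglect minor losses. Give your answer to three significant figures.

H ≈ 140 m

Pipe 1: V = 2.190 m/s, Re = 1.47×10^5, ε/D = 0.00220, f = 0.02506, h_1 = f(L/D)V²/2g = 139.7 m
Pipe 2: V = 0.06104 m/s, Re = 2.45×10^4, ε/D = 9.85×10^-5, f = 0.02465, h_2 = f(L/D)V²/2g = 0.007362 m
Series → Q common, losses add: H = Σh = 139.7 m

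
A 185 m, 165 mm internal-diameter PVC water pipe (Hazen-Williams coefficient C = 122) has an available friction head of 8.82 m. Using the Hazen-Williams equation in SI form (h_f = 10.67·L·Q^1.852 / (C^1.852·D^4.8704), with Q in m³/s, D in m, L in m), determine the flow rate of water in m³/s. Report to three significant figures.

Q ≈ 0.0575 m³/s

Rearranging: Q = [h_f·C^1.852·D^4.8704 / (10.67·L)]^(1/1.852)
Q = [8.82·122^1.852·0.165^4.8704 / (10.67·185)]^0.540 = 0.05750 m³/s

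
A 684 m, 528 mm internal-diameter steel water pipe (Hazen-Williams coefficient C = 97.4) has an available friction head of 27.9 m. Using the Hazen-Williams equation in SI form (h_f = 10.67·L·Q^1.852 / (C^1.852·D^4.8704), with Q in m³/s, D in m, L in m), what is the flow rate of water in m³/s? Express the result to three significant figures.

Rearranging: Q = [h_f·C^1.852·D^4.8704 / (10.67·L)]^(1/1.852)
Q = [27.9·97.4^1.852·0.528^4.8704 / (10.67·684)]^0.540 = 0.8989 m³/s

Q ≈ 0.899 m³/s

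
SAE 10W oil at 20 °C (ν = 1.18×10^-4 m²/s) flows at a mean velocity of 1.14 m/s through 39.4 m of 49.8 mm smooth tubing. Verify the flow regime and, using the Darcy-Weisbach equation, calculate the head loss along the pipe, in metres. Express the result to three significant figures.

h_f ≈ 6.97 m

Re = VD/ν = 1.14·0.04980/1.18×10^-4 = 481 → laminar (Re < 2300)
f = 64/Re = 0.1330
h_f = f(L/D)V²/(2g) = 0.1330·(39.4/0.04980)·1.14²/(2·9.81) = 6.971 m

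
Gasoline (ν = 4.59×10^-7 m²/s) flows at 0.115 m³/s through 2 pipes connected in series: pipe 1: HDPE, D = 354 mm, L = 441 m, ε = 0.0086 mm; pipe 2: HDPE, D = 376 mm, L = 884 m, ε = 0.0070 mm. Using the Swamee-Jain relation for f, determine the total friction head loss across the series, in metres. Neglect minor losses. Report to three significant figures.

H ≈ 2.66 m

Pipe 1: V = 1.168 m/s, Re = 9.01×10^5, ε/D = 2.43×10^-5, f = 0.01235, h_1 = f(L/D)V²/2g = 1.070 m
Pipe 2: V = 1.036 m/s, Re = 8.48×10^5, ε/D = 1.86×10^-5, f = 0.01234, h_2 = f(L/D)V²/2g = 1.586 m
Series → Q common, losses add: H = Σh = 2.656 m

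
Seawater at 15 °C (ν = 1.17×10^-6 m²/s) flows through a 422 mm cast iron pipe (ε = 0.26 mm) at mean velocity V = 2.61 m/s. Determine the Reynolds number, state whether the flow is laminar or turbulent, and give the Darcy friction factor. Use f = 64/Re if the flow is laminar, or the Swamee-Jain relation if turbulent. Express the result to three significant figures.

Re = VD/ν = 2.610·0.422/1.17×10^-6 = 9.41×10^5
Re > 4000 → turbulent; ε/D = 6.16×10^-4
Swamee-Jain: f = 0.01807

Re ≈ 9.41×10^5; turbulent; f ≈ 0.0181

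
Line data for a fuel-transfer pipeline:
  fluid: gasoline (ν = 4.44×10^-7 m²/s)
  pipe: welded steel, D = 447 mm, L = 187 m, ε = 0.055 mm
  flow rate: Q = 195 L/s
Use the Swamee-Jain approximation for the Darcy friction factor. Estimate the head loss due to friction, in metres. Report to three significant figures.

h_f ≈ 0.448 m

V = 4Q/(πD²) = 4·0.195/(π·0.447²) = 1.243 m/s
Re = VD/ν = 1.243·0.447/4.44×10^-7 = 1.25×10^6 → turbulent
ε/D = 0.055/447 = 1.23×10^-4
Swamee-Jain: f = 0.01362
h_f = f(L/D)V²/(2g) = 0.01362·(187/0.447)·1.243²/(2·9.81) = 0.4484 m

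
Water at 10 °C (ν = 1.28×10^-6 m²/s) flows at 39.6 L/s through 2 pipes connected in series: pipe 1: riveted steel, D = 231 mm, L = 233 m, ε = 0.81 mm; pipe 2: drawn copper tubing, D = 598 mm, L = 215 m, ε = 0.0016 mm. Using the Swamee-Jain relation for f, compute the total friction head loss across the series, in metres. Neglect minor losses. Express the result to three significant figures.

H ≈ 1.30 m

Pipe 1: V = 0.9449 m/s, Re = 1.71×10^5, ε/D = 0.00351, f = 0.02825, h_1 = f(L/D)V²/2g = 1.297 m
Pipe 2: V = 0.1410 m/s, Re = 6.59×10^4, ε/D = 2.68×10^-6, f = 0.01954, h_2 = f(L/D)V²/2g = 0.007119 m
Series → Q common, losses add: H = Σh = 1.304 m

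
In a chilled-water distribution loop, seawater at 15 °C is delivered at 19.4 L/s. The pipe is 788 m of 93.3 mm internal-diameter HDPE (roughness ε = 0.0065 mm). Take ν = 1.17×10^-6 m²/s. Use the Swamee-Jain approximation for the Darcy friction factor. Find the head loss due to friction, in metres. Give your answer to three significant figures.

h_f ≈ 54.8 m

V = 4Q/(πD²) = 4·0.0194/(π·0.0933²) = 2.838 m/s
Re = VD/ν = 2.838·0.0933/1.17×10^-6 = 2.26×10^5 → turbulent
ε/D = 0.0065/93.3 = 6.97×10^-5
Swamee-Jain: f = 0.01582
h_f = f(L/D)V²/(2g) = 0.01582·(788/0.0933)·2.838²/(2·9.81) = 54.84 m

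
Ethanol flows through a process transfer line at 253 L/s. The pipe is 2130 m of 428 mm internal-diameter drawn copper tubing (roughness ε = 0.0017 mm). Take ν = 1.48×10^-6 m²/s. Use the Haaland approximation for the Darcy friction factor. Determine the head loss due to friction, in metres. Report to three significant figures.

V = 4Q/(πD²) = 4·0.253/(π·0.428²) = 1.759 m/s
Re = VD/ν = 1.759·0.428/1.48×10^-6 = 5.09×10^5 → turbulent
ε/D = 0.0017/428 = 3.97×10^-6
Haaland: f = 0.01307
h_f = f(L/D)V²/(2g) = 0.01307·(2130/0.428)·1.759²/(2·9.81) = 10.25 m

h_f ≈ 10.2 m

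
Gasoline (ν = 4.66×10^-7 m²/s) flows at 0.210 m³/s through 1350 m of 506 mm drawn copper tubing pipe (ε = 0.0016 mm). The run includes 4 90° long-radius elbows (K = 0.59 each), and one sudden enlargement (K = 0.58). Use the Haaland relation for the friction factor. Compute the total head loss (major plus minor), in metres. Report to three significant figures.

H_L ≈ 1.85 m

V = 4Q/(πD²) = 1.044 m/s; V²/2g = 0.05559 m
Re = 1.13×10^6, ε/D = 3.16×10^-6 → f = 0.01140 (Haaland)
Major: h_f = f(L/D)·V²/2g = 0.01140·2668·0.05559 = 1.691 m
Minor: ΣK = 2.94; h_m = ΣK·V²/2g = 0.1634 m
Total H_L = 1.691 + 0.1634 = 1.854 m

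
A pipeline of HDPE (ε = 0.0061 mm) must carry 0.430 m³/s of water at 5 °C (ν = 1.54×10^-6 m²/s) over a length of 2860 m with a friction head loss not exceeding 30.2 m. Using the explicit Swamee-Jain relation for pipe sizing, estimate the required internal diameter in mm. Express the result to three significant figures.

D ≈ 452 mm

Swamee-Jain (Type III): D = 0.66·[ε^1.25·(LQ²/(gh_f))^4.75 + ν·Q^9.4·(L/(gh_f))^5.2]^0.04
LQ²/(gh_f) = 1.785; L/(gh_f) = 9.654
Term 1 = ε^1.25·(…)^4.75 = 4.75×10^-6; Term 2 = ν·Q^9.4·(…)^5.2 = 7.29×10^-5
D = 0.66·(4.75×10^-6 + 7.29×10^-5)^0.04 = 0.4520 m = 452 mm
Check: V = 2.68 m/s, Re = 7.87×10^5, f = 0.01237, h_f = 28.7 m ≈ 30.2 m ✓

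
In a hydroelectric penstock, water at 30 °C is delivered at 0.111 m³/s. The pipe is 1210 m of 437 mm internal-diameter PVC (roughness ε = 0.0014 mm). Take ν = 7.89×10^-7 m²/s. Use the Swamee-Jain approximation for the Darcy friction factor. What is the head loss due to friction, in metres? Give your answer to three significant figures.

V = 4Q/(πD²) = 4·0.111/(π·0.437²) = 0.7401 m/s
Re = VD/ν = 0.7401·0.437/7.89×10^-7 = 4.10×10^5 → turbulent
ε/D = 0.0014/437 = 3.20×10^-6
Swamee-Jain: f = 0.01361
h_f = f(L/D)V²/(2g) = 0.01361·(1210/0.437)·0.7401²/(2·9.81) = 1.052 m

h_f ≈ 1.05 m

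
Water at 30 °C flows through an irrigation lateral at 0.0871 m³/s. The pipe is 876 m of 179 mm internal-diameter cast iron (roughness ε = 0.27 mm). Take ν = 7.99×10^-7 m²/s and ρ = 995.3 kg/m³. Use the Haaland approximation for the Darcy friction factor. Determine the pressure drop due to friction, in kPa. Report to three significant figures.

V = 4Q/(πD²) = 4·0.0871/(π·0.179²) = 3.461 m/s
Re = VD/ν = 3.461·0.179/7.99×10^-7 = 7.75×10^5 → turbulent
ε/D = 0.27/179 = 0.00151
Haaland: f = 0.02206
h_f = f(L/D)V²/(2g) = 0.02206·(876/0.179)·3.461²/(2·9.81) = 65.91 m
Δp = ρg·h_f = 995.3·9.81·65.91 = 643.5 kPa

Δp ≈ 644 kPa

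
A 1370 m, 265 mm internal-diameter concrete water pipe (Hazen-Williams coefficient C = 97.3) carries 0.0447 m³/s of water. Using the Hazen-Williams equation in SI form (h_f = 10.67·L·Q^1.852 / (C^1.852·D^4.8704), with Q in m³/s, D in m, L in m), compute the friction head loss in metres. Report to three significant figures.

h_f = 10.67·1370·0.0447^1.852 / (97.3^1.852·0.265^4.8704) = 6.199 m

h_f ≈ 6.20 m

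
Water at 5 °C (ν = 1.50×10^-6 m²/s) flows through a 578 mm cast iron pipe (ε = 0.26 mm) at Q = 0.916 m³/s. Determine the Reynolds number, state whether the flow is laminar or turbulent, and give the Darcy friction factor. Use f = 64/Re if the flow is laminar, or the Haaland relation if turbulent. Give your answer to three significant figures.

V = 4Q/(πD²) = 3.491 m/s
Re = VD/ν = 3.491·0.578/1.50×10^-6 = 1.35×10^6
Re > 4000 → turbulent; ε/D = 4.50×10^-4
Haaland: f = 0.01670

Re ≈ 1.35×10^6; turbulent; f ≈ 0.0167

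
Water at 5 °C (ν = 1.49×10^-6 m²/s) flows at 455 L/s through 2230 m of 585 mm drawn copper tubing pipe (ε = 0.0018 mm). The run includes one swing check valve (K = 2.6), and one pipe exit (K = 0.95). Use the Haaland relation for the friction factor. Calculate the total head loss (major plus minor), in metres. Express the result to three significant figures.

V = 4Q/(πD²) = 1.693 m/s; V²/2g = 0.1461 m
Re = 6.65×10^5, ε/D = 3.08×10^-6 → f = 0.01246 (Haaland)
Major: h_f = f(L/D)·V²/2g = 0.01246·3812·0.1461 = 6.939 m
Minor: ΣK = 3.55; h_m = ΣK·V²/2g = 0.5185 m
Total H_L = 6.939 + 0.5185 = 7.458 m

H_L ≈ 7.46 m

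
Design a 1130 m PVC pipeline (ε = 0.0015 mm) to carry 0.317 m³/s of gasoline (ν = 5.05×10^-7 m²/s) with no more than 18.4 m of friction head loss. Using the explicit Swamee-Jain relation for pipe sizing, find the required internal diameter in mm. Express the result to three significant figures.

Swamee-Jain (Type III): D = 0.66·[ε^1.25·(LQ²/(gh_f))^4.75 + ν·Q^9.4·(L/(gh_f))^5.2]^0.04
LQ²/(gh_f) = 0.6291; L/(gh_f) = 6.260
Term 1 = ε^1.25·(…)^4.75 = 5.81×10^-9; Term 2 = ν·Q^9.4·(…)^5.2 = 1.43×10^-7
D = 0.66·(5.81×10^-9 + 1.43×10^-7)^0.04 = 0.3519 m = 352 mm
Check: V = 3.26 m/s, Re = 2.27×10^6, f = 0.01034, h_f = 18.0 m ≈ 18.4 m ✓

D ≈ 352 mm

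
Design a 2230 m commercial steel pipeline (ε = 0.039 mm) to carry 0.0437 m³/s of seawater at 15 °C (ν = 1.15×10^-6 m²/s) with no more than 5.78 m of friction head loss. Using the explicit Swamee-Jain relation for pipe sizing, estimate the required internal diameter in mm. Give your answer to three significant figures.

Swamee-Jain (Type III): D = 0.66·[ε^1.25·(LQ²/(gh_f))^4.75 + ν·Q^9.4·(L/(gh_f))^5.2]^0.04
LQ²/(gh_f) = 0.07511; L/(gh_f) = 39.33
Term 1 = ε^1.25·(…)^4.75 = 1.41×10^-11; Term 2 = ν·Q^9.4·(…)^5.2 = 3.75×10^-11
D = 0.66·(1.41×10^-11 + 3.75×10^-11)^0.04 = 0.2559 m = 256 mm
Check: V = 0.850 m/s, Re = 1.89×10^5, f = 0.01693, h_f = 5.43 m ≈ 5.78 m ✓

D ≈ 256 mm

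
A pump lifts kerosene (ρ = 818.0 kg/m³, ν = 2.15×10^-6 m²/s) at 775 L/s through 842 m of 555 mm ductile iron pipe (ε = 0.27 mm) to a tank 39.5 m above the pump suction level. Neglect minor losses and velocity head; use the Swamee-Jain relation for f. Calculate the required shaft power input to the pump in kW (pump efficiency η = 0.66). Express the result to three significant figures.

P_shaft ≈ 502 kW

V = 4Q/(πD²) = 3.204 m/s; Re = 8.27×10^5; ε/D = 4.86×10^-4; f = 0.01732
h_f = f(L/D)V²/2g = 13.74 m
Total head H = z + h_f = 39.5 + 13.74 = 53.24 m
P_hyd = ρgQH = 818.0·9.81·0.775·53.24 = 331.1 kW
P_shaft = P_hyd/η = 331.1/0.66 = 501.7 kW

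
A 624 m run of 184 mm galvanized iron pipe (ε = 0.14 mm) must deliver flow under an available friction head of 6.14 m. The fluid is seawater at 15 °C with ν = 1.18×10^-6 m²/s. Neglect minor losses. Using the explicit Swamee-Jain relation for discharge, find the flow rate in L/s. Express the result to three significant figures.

Q ≈ 35.4 L/s

Swamee-Jain (Type II): Q = -0.965·√(gD⁵h_f/L)·ln[ε/(3.7D) + √(3.17ν²L/(gD³h_f))]
√(gD⁵h_f/L) = √(9.81·0.184⁵·6.14/624) = 0.004512
ε/(3.7D) = 2.06×10^-4; √(3.17ν²L/(gD³h_f)) = 8.57×10^-5
Q = -0.965·0.004512·ln(2.913×10^-4) = 0.03545 m³/s
Check: V = 1.33 m/s, Re = 2.08×10^5, f = 0.02014, h_f = 6.19 m ≈ 6.14 m ✓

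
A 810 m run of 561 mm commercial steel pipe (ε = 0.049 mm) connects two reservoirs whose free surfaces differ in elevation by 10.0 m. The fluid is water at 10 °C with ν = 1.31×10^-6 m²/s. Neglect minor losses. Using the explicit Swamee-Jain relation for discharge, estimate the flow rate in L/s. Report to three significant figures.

Q ≈ 803 L/s

Swamee-Jain (Type II): Q = -0.965·√(gD⁵h_f/L)·ln[ε/(3.7D) + √(3.17ν²L/(gD³h_f))]
√(gD⁵h_f/L) = √(9.81·0.561⁵·10.0/810) = 0.08203
ε/(3.7D) = 2.36×10^-5; √(3.17ν²L/(gD³h_f)) = 1.60×10^-5
Q = -0.965·0.08203·ln(3.956×10^-5) = 0.8025 m³/s
Check: V = 3.25 m/s, Re = 1.39×10^6, f = 0.01296, h_f = 10.1 m ≈ 10.0 m ✓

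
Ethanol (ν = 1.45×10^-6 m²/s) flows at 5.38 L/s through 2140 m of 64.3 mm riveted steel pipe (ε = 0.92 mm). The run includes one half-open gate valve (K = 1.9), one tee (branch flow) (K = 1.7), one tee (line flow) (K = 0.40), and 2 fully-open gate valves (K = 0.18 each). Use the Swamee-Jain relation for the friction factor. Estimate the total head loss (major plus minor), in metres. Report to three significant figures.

V = 4Q/(πD²) = 1.657 m/s; V²/2g = 0.1399 m
Re = 7.35×10^4, ε/D = 0.0143 → f = 0.04389 (Swamee-Jain)
Major: h_f = f(L/D)·V²/2g = 0.04389·33281·0.1399 = 204.4 m
Minor: ΣK = 4.36; h_m = ΣK·V²/2g = 0.6100 m
Total H_L = 204.4 + 0.6100 = 205.0 m

H_L ≈ 205 m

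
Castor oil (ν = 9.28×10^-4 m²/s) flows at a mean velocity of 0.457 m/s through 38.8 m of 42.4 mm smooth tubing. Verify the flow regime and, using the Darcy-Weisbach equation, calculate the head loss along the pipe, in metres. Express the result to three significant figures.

Re = VD/ν = 0.457·0.04240/9.28×10^-4 = 20.9 → laminar (Re < 2300)
f = 64/Re = 3.065
h_f = f(L/D)V²/(2g) = 3.065·(38.8/0.04240)·0.457²/(2·9.81) = 29.86 m

h_f ≈ 29.9 m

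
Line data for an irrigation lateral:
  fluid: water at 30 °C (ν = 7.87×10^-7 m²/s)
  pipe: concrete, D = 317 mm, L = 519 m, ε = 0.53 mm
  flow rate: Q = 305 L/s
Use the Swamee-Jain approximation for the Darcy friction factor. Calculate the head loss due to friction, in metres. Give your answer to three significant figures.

h_f ≈ 28.1 m

V = 4Q/(πD²) = 4·0.305/(π·0.317²) = 3.864 m/s
Re = VD/ν = 3.864·0.317/7.87×10^-7 = 1.56×10^6 → turbulent
ε/D = 0.53/317 = 0.00167
Swamee-Jain: f = 0.02254
h_f = f(L/D)V²/(2g) = 0.02254·(519/0.317)·3.864²/(2·9.81) = 28.09 m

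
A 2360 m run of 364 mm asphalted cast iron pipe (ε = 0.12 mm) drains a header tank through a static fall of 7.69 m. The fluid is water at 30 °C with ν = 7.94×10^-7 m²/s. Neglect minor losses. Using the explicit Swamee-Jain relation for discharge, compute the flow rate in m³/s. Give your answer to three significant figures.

Q ≈ 0.124 m³/s

Swamee-Jain (Type II): Q = -0.965·√(gD⁵h_f/L)·ln[ε/(3.7D) + √(3.17ν²L/(gD³h_f))]
√(gD⁵h_f/L) = √(9.81·0.364⁵·7.69/2360) = 0.01429
ε/(3.7D) = 8.91×10^-5; √(3.17ν²L/(gD³h_f)) = 3.60×10^-5
Q = -0.965·0.01429·ln(1.251×10^-4) = 0.1239 m³/s
Check: V = 1.19 m/s, Re = 5.46×10^5, f = 0.01651, h_f = 7.74 m ≈ 7.69 m ✓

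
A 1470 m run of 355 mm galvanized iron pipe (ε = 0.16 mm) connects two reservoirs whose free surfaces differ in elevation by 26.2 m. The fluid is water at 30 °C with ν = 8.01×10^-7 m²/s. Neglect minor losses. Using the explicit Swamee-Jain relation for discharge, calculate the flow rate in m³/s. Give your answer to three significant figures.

Q ≈ 0.269 m³/s

Swamee-Jain (Type II): Q = -0.965·√(gD⁵h_f/L)·ln[ε/(3.7D) + √(3.17ν²L/(gD³h_f))]
√(gD⁵h_f/L) = √(9.81·0.355⁵·26.2/1470) = 0.03140
ε/(3.7D) = 1.22×10^-4; √(3.17ν²L/(gD³h_f)) = 1.61×10^-5
Q = -0.965·0.03140·ln(1.379×10^-4) = 0.2693 m³/s
Check: V = 2.72 m/s, Re = 1.21×10^6, f = 0.01686, h_f = 26.3 m ≈ 26.2 m ✓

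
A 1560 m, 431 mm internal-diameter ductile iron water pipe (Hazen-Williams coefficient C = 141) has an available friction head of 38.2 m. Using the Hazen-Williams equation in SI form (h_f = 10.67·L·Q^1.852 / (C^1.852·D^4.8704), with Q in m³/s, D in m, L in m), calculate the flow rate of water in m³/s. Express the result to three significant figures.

Rearranging: Q = [h_f·C^1.852·D^4.8704 / (10.67·L)]^(1/1.852)
Q = [38.2·141^1.852·0.431^4.8704 / (10.67·1560)]^0.540 = 0.5793 m³/s

Q ≈ 0.579 m³/s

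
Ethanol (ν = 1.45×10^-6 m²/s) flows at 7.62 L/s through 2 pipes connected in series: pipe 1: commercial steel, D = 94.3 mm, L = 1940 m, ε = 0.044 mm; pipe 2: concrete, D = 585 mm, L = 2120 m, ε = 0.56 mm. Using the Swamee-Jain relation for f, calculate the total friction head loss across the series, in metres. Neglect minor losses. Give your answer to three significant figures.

H ≈ 26.6 m

Pipe 1: V = 1.091 m/s, Re = 7.10×10^4, ε/D = 4.67×10^-4, f = 0.02128, h_1 = f(L/D)V²/2g = 26.55 m
Pipe 2: V = 0.02835 m/s, Re = 1.14×10^4, ε/D = 9.57×10^-4, f = 0.03158, h_2 = f(L/D)V²/2g = 0.004688 m
Series → Q common, losses add: H = Σh = 26.56 m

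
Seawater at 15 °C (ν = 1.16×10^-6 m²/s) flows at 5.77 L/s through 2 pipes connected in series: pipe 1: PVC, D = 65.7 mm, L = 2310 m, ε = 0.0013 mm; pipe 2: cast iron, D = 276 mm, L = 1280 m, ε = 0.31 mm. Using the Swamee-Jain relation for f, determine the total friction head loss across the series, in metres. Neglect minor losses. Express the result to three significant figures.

Pipe 1: V = 1.702 m/s, Re = 9.64×10^4, ε/D = 1.98×10^-5, f = 0.01812, h_1 = f(L/D)V²/2g = 94.06 m
Pipe 2: V = 0.09644 m/s, Re = 2.29×10^4, ε/D = 0.00112, f = 0.02767, h_2 = f(L/D)V²/2g = 0.06083 m
Series → Q common, losses add: H = Σh = 94.12 m

H ≈ 94.1 m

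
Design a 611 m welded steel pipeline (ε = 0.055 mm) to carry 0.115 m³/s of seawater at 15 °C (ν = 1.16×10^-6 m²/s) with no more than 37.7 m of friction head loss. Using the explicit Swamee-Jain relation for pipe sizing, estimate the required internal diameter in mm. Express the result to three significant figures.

D ≈ 198 mm

Swamee-Jain (Type III): D = 0.66·[ε^1.25·(LQ²/(gh_f))^4.75 + ν·Q^9.4·(L/(gh_f))^5.2]^0.04
LQ²/(gh_f) = 0.02185; L/(gh_f) = 1.652
Term 1 = ε^1.25·(…)^4.75 = 6.13×10^-14; Term 2 = ν·Q^9.4·(…)^5.2 = 2.34×10^-14
D = 0.66·(6.13×10^-14 + 2.34×10^-14)^0.04 = 0.1980 m = 198 mm
Check: V = 3.73 m/s, Re = 6.38×10^5, f = 0.01593, h_f = 35.0 m ≈ 37.7 m ✓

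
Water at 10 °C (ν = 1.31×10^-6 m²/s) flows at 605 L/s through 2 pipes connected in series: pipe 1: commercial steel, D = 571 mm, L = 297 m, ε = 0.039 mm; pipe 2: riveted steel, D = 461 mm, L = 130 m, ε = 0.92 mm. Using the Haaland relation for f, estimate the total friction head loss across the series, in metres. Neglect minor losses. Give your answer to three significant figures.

Pipe 1: V = 2.363 m/s, Re = 1.03×10^6, ε/D = 6.83×10^-5, f = 0.01280, h_1 = f(L/D)V²/2g = 1.894 m
Pipe 2: V = 3.625 m/s, Re = 1.28×10^6, ε/D = 0.00200, f = 0.02358, h_2 = f(L/D)V²/2g = 4.453 m
Series → Q common, losses add: H = Σh = 6.346 m

H ≈ 6.35 m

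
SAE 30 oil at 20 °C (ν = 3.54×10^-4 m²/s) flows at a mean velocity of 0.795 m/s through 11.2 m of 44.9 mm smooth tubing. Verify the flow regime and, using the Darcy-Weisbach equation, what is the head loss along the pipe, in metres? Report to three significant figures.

Re = VD/ν = 0.795·0.04490/3.54×10^-4 = 101 → laminar (Re < 2300)
f = 64/Re = 0.6347
h_f = f(L/D)V²/(2g) = 0.6347·(11.2/0.04490)·0.795²/(2·9.81) = 5.100 m

h_f ≈ 5.10 m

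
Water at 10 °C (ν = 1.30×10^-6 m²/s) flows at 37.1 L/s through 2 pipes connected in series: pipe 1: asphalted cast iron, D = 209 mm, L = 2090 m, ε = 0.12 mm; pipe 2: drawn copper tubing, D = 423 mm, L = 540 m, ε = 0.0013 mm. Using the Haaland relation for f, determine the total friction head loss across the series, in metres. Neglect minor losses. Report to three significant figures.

H ≈ 11.6 m

Pipe 1: V = 1.081 m/s, Re = 1.74×10^5, ε/D = 5.74×10^-4, f = 0.01924, h_1 = f(L/D)V²/2g = 11.47 m
Pipe 2: V = 0.2640 m/s, Re = 8.59×10^4, ε/D = 3.07×10^-6, f = 0.01841, h_2 = f(L/D)V²/2g = 0.08350 m
Series → Q common, losses add: H = Σh = 11.55 m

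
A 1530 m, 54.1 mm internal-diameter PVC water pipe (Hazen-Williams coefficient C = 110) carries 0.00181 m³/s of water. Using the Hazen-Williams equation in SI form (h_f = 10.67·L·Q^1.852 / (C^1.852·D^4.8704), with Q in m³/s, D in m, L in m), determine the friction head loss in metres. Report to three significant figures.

h_f = 10.67·1530·0.00181^1.852 / (110^1.852·0.0541^4.8704) = 33.36 m

h_f ≈ 33.4 m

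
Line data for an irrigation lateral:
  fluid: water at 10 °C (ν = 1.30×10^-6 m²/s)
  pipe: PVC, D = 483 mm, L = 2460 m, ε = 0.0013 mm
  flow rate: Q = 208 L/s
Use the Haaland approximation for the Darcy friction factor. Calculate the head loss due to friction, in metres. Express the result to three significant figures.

h_f ≈ 4.51 m

V = 4Q/(πD²) = 4·0.208/(π·0.483²) = 1.135 m/s
Re = VD/ν = 1.135·0.483/1.30×10^-6 = 4.22×10^5 → turbulent
ε/D = 0.0013/483 = 2.69×10^-6
Haaland: f = 0.01350
h_f = f(L/D)V²/(2g) = 0.01350·(2460/0.483)·1.135²/(2·9.81) = 4.515 m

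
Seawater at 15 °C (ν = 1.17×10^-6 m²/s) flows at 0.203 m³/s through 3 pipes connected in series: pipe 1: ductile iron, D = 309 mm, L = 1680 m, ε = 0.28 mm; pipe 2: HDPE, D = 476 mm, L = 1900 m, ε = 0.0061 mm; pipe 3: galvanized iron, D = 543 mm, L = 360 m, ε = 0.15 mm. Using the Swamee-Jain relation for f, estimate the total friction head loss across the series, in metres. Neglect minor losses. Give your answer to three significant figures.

H ≈ 44.1 m

Pipe 1: V = 2.707 m/s, Re = 7.15×10^5, ε/D = 9.06×10^-4, f = 0.01973, h_1 = f(L/D)V²/2g = 40.07 m
Pipe 2: V = 1.141 m/s, Re = 4.64×10^5, ε/D = 1.28×10^-5, f = 0.01346, h_2 = f(L/D)V²/2g = 3.564 m
Pipe 3: V = 0.8766 m/s, Re = 4.07×10^5, ε/D = 2.76×10^-4, f = 0.01644, h_3 = f(L/D)V²/2g = 0.4269 m
Series → Q common, losses add: H = Σh = 44.06 m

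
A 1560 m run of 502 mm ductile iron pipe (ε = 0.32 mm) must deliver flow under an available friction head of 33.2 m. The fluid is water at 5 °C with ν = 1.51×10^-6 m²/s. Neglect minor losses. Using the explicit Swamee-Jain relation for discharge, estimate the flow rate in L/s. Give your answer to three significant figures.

Swamee-Jain (Type II): Q = -0.965·√(gD⁵h_f/L)·ln[ε/(3.7D) + √(3.17ν²L/(gD³h_f))]
√(gD⁵h_f/L) = √(9.81·0.502⁵·33.2/1560) = 0.08158
ε/(3.7D) = 1.72×10^-4; √(3.17ν²L/(gD³h_f)) = 1.65×10^-5
Q = -0.965·0.08158·ln(1.888×10^-4) = 0.6751 m³/s
Check: V = 3.41 m/s, Re = 1.13×10^6, f = 0.01811, h_f = 33.4 m ≈ 33.2 m ✓

Q ≈ 675 L/s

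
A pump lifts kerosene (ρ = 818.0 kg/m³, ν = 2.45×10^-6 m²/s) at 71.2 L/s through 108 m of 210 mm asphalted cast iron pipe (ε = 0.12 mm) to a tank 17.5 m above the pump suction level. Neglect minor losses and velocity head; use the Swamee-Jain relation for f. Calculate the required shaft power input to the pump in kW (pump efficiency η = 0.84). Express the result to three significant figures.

P_shaft ≈ 13.4 kW

V = 4Q/(πD²) = 2.056 m/s; Re = 1.76×10^5; ε/D = 5.71×10^-4; f = 0.01951
h_f = f(L/D)V²/2g = 2.162 m
Total head H = z + h_f = 17.5 + 2.162 = 19.66 m
P_hyd = ρgQH = 818.0·9.81·0.0712·19.66 = 11.23 kW
P_shaft = P_hyd/η = 11.23/0.84 = 13.37 kW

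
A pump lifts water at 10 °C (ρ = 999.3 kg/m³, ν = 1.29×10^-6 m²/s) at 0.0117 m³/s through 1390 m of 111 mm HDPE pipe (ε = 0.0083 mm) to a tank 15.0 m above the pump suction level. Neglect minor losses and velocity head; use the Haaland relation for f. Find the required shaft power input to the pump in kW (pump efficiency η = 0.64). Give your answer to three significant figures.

V = 4Q/(πD²) = 1.209 m/s; Re = 1.04×10^5; ε/D = 7.48×10^-5; f = 0.01801
h_f = f(L/D)V²/2g = 16.80 m
Total head H = z + h_f = 15.0 + 16.80 = 31.80 m
P_hyd = ρgQH = 999.3·9.81·0.0117·31.80 = 3.648 kW
P_shaft = P_hyd/η = 3.648/0.64 = 5.700 kW

P_shaft ≈ 5.70 kW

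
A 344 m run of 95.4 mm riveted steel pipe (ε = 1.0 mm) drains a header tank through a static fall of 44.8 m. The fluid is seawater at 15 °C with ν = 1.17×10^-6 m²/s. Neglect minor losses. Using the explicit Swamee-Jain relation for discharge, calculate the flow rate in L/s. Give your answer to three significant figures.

Q ≈ 17.9 L/s

Swamee-Jain (Type II): Q = -0.965·√(gD⁵h_f/L)·ln[ε/(3.7D) + √(3.17ν²L/(gD³h_f))]
√(gD⁵h_f/L) = √(9.81·0.0954⁵·44.8/344) = 0.003177
ε/(3.7D) = 0.00283; √(3.17ν²L/(gD³h_f)) = 6.25×10^-5
Q = -0.965·0.003177·ln(0.002896) = 0.01792 m³/s
Check: V = 2.51 m/s, Re = 2.04×10^5, f = 0.03895, h_f = 45.0 m ≈ 44.8 m ✓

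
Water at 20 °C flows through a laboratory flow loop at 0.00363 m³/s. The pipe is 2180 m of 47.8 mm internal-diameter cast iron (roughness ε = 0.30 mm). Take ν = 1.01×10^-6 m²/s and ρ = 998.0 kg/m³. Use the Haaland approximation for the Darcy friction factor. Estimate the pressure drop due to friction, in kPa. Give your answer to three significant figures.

V = 4Q/(πD²) = 4·0.00363/(π·0.0478²) = 2.023 m/s
Re = VD/ν = 2.023·0.0478/1.01×10^-6 = 9.57×10^4 → turbulent
ε/D = 0.30/47.8 = 0.00628
Haaland: f = 0.03341
h_f = f(L/D)V²/(2g) = 0.03341·(2180/0.0478)·2.023²/(2·9.81) = 317.8 m
Δp = ρg·h_f = 998.0·9.81·317.8 = 3111 kPa

Δp ≈ 3110 kPa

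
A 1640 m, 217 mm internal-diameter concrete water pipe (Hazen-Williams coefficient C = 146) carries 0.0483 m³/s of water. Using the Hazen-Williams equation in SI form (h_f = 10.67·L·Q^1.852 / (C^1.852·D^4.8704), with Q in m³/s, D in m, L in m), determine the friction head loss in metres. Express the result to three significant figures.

h_f ≈ 10.7 m

h_f = 10.67·1640·0.0483^1.852 / (146^1.852·0.217^4.8704) = 10.69 m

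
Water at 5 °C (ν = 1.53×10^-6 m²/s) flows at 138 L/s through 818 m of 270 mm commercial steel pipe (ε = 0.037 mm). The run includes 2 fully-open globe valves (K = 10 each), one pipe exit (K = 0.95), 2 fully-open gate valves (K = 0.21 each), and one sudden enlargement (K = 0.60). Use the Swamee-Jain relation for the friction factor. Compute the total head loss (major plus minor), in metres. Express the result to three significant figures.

H_L ≈ 20.1 m

V = 4Q/(πD²) = 2.410 m/s; V²/2g = 0.2961 m
Re = 4.25×10^5, ε/D = 1.37×10^-4 → f = 0.01514 (Swamee-Jain)
Major: h_f = f(L/D)·V²/2g = 0.01514·3030·0.2961 = 13.58 m
Minor: ΣK = 22.0; h_m = ΣK·V²/2g = 6.505 m
Total H_L = 13.58 + 6.505 = 20.09 m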